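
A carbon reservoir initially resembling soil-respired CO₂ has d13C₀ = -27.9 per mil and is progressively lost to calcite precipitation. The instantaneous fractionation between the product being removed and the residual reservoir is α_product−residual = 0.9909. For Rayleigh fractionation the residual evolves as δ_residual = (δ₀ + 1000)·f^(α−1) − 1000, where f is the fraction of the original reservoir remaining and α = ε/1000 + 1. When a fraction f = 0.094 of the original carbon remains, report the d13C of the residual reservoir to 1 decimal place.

Rayleigh residual: δ_res = (δ₀ + 1000)·f^(α−1) − 1000
α − 1 = -0.00910
f^(α−1) = 0.094^(-0.00910) = 1.021750
δ_res = (-27.9 + 1000) × 1.021750 − 1000 = 993.243 − 1000 = -6.76 per mil

-6.8 per mil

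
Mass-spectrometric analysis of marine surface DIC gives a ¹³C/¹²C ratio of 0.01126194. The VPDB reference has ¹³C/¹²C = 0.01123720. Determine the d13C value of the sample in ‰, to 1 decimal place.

d13C = (R_sample / R_standard − 1) × 1000
R_sample / R_standard = 0.01126194 / 0.01123720 = 1.002202
d13C = (1.002202 − 1) × 1000 = 2.20‰

2.2‰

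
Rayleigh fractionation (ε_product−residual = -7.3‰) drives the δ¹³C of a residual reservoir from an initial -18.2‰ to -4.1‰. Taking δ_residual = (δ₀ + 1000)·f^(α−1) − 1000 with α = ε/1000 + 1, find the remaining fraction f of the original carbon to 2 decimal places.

α − 1 = ε/1000 = -0.0073
(δ_res + 1000)/(δ₀ + 1000) = (-4.1 + 1000)/(-18.2 + 1000) = 995.9/981.8 = 1.014361
f = 1.014361^(1/-0.0073) = exp(ln(1.014361)/-0.0073) = exp(0.01426/-0.0073)
f = exp(-1.9533) = 0.1418

0.14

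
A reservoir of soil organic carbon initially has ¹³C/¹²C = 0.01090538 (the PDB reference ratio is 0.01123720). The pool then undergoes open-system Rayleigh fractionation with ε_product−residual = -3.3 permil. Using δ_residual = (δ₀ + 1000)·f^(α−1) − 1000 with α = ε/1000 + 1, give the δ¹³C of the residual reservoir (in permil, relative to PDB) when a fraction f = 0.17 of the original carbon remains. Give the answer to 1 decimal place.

-23.8 permil

δ₀ = (0.01090538/0.01123720 − 1)×1000 = (0.970471 − 1)×1000 = -29.529 permil
α − 1 = ε/1000 = -0.0033
f^(α−1) = 0.17^(-0.0033) = 1.005865
δ_res = (-29.529 + 1000) × 1.005865 − 1000 = 976.163 − 1000 = -23.84 permil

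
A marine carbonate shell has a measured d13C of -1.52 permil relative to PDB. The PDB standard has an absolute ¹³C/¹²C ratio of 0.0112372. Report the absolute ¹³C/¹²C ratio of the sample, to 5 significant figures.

R_sample = R_standard × (d13C/1000 + 1)
R_sample = 0.0112372 × (-1.52/1000 + 1) = 0.0112372 × 0.998480
R_sample = 0.0112201

0.011220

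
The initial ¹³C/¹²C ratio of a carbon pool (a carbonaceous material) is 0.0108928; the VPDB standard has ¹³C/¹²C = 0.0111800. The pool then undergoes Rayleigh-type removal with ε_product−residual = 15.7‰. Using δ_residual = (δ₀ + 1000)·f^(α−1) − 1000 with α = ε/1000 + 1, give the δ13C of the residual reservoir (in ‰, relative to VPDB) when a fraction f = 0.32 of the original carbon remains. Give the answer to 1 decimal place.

-43.0‰

δ₀ = (0.0108928/0.0111800 − 1)×1000 = (0.974311 − 1)×1000 = -25.689‰
α − 1 = ε/1000 = 0.0157
f^(α−1) = 0.32^(0.0157) = 0.982270
δ_res = (-25.689 + 1000) × 0.982270 − 1000 = 957.037 − 1000 = -42.96‰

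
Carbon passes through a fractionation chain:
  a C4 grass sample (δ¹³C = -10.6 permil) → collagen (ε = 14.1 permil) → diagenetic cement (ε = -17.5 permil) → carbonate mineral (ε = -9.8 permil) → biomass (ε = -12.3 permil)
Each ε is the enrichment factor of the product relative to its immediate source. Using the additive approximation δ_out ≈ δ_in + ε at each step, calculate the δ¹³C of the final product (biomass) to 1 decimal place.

step 1: δ ≈ -10.6 + (14.1) = 3.5 permil
step 2: δ ≈ 3.5 + (-17.5) = -14.0 permil
step 3: δ ≈ -14.0 + (-9.8) = -23.8 permil
step 4: δ ≈ -23.8 + (-12.3) = -36.1 permil

-36.1 permil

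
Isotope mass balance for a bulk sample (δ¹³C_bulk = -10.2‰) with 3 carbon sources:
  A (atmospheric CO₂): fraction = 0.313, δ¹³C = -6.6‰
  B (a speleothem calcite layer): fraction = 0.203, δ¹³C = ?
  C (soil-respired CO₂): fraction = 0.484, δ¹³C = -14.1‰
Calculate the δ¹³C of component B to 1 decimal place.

Isotope mass balance: δ_bulk = Σ fᵢ·δᵢ.
-10.2 = 0.313×(-6.6) + 0.203×δ_B + 0.484×(-14.1)
0.203·δ_B = -10.2 − (-8.890) = -1.310
δ_B = -1.310 / 0.203 = -6.45‰

-6.5‰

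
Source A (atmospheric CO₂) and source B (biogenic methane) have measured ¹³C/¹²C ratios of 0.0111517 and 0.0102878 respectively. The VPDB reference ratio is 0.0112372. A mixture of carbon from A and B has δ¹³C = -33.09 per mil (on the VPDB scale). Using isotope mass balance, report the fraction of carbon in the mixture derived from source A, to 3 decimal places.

0.669

δ_A = (0.0111517/0.0112372 − 1)×1000 = (0.992391 − 1)×1000 = -7.609 per mil
δ_B = (0.0102878/0.0112372 − 1)×1000 = (0.915513 − 1)×1000 = -84.487 per mil
f_A = (δ_mix − δ_B)/(δ_A − δ_B) = (-33.09 − (-84.487))/(-7.609 − (-84.487))
f_A = 51.397 / 76.879 = 0.6686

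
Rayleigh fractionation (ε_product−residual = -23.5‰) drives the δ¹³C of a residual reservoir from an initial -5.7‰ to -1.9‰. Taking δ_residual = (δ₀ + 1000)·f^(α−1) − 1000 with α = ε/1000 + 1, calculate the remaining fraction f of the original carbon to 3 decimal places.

α − 1 = ε/1000 = -0.0235
(δ_res + 1000)/(δ₀ + 1000) = (-1.9 + 1000)/(-5.7 + 1000) = 998.1/994.3 = 1.003822
f = 1.003822^(1/-0.0235) = exp(ln(1.003822)/-0.0235) = exp(0.00381/-0.0235)
f = exp(-0.1623) = 0.8502

0.850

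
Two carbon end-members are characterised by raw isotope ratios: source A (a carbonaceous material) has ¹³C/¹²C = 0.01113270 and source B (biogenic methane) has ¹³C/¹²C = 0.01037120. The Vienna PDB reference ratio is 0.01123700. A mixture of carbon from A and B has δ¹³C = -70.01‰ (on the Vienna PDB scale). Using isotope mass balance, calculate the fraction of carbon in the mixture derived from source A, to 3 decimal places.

δ_A = (0.01113270/0.01123700 − 1)×1000 = (0.990718 − 1)×1000 = -9.282‰
δ_B = (0.01037120/0.01123700 − 1)×1000 = (0.922951 − 1)×1000 = -77.049‰
f_A = (δ_mix − δ_B)/(δ_A − δ_B) = (-70.01 − (-77.049))/(-9.282 − (-77.049))
f_A = 7.039 / 67.767 = 0.1039

0.104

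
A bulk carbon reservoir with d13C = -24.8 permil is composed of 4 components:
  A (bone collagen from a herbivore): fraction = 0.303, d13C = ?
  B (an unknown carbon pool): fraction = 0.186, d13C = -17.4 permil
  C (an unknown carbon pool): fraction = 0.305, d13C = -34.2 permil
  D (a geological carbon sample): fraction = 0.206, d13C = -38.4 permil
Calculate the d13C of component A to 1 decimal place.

-10.6 permil

Isotope mass balance: δ_bulk = Σ fᵢ·δᵢ.
-24.8 = 0.303×δ_A + 0.186×(-17.4) + 0.305×(-34.2) + 0.206×(-38.4)
0.303·δ_A = -24.8 − (-21.578) = -3.222
δ_A = -3.222 / 0.303 = -10.63 permil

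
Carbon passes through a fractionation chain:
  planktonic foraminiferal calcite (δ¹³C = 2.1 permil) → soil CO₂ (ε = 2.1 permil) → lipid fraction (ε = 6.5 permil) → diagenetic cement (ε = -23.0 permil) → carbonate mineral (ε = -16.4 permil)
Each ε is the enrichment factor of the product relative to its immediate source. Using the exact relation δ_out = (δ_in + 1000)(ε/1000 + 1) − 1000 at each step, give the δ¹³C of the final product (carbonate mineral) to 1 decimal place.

step 1: δ = (2.10 + 1000)·(2.1/1000 + 1) − 1000 = 4.20 permil
step 2: δ = (4.20 + 1000)·(6.5/1000 + 1) − 1000 = 10.73 permil
step 3: δ = (10.73 + 1000)·(-23.0/1000 + 1) − 1000 = -12.52 permil
step 4: δ = (-12.52 + 1000)·(-16.4/1000 + 1) − 1000 = -28.71 permil

-28.7 permil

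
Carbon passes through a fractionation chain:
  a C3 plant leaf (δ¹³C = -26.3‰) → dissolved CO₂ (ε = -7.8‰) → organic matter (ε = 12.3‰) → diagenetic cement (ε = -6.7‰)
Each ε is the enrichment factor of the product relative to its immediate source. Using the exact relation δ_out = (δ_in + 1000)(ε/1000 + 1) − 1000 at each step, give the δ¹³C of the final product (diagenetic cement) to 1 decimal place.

step 1: δ = (-26.30 + 1000)·(-7.8/1000 + 1) − 1000 = -33.89‰
step 2: δ = (-33.89 + 1000)·(12.3/1000 + 1) − 1000 = -22.01‰
step 3: δ = (-22.01 + 1000)·(-6.7/1000 + 1) − 1000 = -28.56‰

-28.6‰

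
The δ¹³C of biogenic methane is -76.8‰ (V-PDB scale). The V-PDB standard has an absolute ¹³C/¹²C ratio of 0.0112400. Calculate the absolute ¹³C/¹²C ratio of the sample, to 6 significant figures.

0.0103768

R_sample = R_standard × (δ¹³C/1000 + 1)
R_sample = 0.0112400 × (-76.8/1000 + 1) = 0.0112400 × 0.923200
R_sample = 0.0103768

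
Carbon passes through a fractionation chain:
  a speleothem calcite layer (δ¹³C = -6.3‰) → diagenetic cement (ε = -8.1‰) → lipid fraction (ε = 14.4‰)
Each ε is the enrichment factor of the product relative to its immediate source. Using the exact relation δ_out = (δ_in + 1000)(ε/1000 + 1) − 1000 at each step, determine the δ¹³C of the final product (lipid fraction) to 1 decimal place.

step 1: δ = (-6.30 + 1000)·(-8.1/1000 + 1) − 1000 = -14.35‰
step 2: δ = (-14.35 + 1000)·(14.4/1000 + 1) − 1000 = -0.16‰

-0.2‰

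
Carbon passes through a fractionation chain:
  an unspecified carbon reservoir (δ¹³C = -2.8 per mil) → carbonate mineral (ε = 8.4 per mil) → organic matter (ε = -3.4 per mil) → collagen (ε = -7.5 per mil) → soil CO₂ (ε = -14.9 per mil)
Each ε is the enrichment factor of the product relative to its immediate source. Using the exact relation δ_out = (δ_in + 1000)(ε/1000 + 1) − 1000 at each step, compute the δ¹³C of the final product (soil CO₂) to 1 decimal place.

step 1: δ = (-2.80 + 1000)·(8.4/1000 + 1) − 1000 = 5.58 per mil
step 2: δ = (5.58 + 1000)·(-3.4/1000 + 1) − 1000 = 2.16 per mil
step 3: δ = (2.16 + 1000)·(-7.5/1000 + 1) − 1000 = -5.36 per mil
step 4: δ = (-5.36 + 1000)·(-14.9/1000 + 1) − 1000 = -20.18 per mil

-20.2 per mil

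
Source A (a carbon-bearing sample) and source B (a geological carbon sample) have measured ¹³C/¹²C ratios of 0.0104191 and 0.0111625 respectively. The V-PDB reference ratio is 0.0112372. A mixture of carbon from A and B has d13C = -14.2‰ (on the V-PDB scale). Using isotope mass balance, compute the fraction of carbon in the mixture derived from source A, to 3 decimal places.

δ_A = (0.0104191/0.0112372 − 1)×1000 = (0.927197 − 1)×1000 = -72.803‰
δ_B = (0.0111625/0.0112372 − 1)×1000 = (0.993352 − 1)×1000 = -6.648‰
f_A = (δ_mix − δ_B)/(δ_A − δ_B) = (-14.2 − (-6.648))/(-72.803 − (-6.648))
f_A = -7.552 / -66.155 = 0.1142

0.114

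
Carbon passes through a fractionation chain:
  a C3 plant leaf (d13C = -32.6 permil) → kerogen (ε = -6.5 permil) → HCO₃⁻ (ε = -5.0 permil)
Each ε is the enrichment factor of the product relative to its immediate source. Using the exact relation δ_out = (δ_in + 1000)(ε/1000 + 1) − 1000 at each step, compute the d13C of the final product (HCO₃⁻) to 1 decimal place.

-43.7 permil

step 1: δ = (-32.60 + 1000)·(-6.5/1000 + 1) − 1000 = -38.89 permil
step 2: δ = (-38.89 + 1000)·(-5.0/1000 + 1) − 1000 = -43.69 permil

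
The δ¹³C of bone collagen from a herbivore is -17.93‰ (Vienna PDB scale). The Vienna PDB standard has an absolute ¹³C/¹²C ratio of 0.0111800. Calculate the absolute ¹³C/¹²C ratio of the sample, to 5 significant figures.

R_sample = R_standard × (δ¹³C/1000 + 1)
R_sample = 0.0111800 × (-17.93/1000 + 1) = 0.0111800 × 0.982070
R_sample = 0.0109795

0.010980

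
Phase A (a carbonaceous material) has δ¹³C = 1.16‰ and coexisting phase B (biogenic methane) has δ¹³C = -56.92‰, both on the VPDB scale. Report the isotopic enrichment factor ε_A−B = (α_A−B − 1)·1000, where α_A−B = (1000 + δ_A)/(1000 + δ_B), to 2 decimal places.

61.59‰

α_A−B = (1000 + 1.16) / (1000 + -56.92) = 1001.16 / 943.08 = 1.061585
ε_A−B = (1.061585 − 1) × 1000 = 61.585‰
(The approximation ε ≈ δ_A − δ_B would give 58.08‰.)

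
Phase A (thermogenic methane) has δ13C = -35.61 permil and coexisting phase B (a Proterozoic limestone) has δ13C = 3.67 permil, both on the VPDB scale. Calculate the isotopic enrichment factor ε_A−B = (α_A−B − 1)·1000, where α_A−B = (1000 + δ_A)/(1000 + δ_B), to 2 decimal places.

α_A−B = (1000 + -35.61) / (1000 + 3.67) = 964.39 / 1003.67 = 0.960864
ε_A−B = (0.960864 − 1) × 1000 = -39.136 permil
(The approximation ε ≈ δ_A − δ_B would give -39.28 permil.)

-39.14 permil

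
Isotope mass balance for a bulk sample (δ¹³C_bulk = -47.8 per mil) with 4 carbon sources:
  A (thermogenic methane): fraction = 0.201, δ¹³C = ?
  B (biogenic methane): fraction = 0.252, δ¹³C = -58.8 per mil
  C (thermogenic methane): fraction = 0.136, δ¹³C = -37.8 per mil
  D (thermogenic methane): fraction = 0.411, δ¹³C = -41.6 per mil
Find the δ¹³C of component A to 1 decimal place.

Isotope mass balance: δ_bulk = Σ fᵢ·δᵢ.
-47.8 = 0.201×δ_A + 0.252×(-58.8) + 0.136×(-37.8) + 0.411×(-41.6)
0.201·δ_A = -47.8 − (-37.056) = -10.744
δ_A = -10.744 / 0.201 = -53.45 per mil

-53.5 per mil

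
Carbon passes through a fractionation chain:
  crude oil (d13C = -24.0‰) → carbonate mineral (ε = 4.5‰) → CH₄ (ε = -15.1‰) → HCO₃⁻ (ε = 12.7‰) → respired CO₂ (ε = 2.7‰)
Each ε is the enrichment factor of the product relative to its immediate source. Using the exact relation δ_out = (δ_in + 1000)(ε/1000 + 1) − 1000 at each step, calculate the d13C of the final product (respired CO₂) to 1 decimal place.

step 1: δ = (-24.00 + 1000)·(4.5/1000 + 1) − 1000 = -19.61‰
step 2: δ = (-19.61 + 1000)·(-15.1/1000 + 1) − 1000 = -34.41‰
step 3: δ = (-34.41 + 1000)·(12.7/1000 + 1) − 1000 = -22.15‰
step 4: δ = (-22.15 + 1000)·(2.7/1000 + 1) − 1000 = -19.51‰

-19.5‰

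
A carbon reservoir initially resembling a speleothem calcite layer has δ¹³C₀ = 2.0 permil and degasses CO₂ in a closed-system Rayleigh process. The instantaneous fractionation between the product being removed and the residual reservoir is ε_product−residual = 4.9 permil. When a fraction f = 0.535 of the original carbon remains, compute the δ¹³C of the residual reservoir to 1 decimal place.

-1.1 permil

Rayleigh residual: δ_res = (δ₀ + 1000)·f^(α−1) − 1000
α = ε/1000 + 1 = 1.00490, so α − 1 = 0.00490
f^(α−1) = 0.535^(0.00490) = 0.996940
δ_res = (2.0 + 1000) × 0.996940 − 1000 = 998.934 − 1000 = -1.07 permil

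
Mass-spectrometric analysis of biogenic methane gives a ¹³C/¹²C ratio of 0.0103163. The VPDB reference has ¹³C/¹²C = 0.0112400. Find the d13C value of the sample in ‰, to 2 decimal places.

d13C = (R_sample / R_standard − 1) × 1000
R_sample / R_standard = 0.0103163 / 0.0112400 = 0.917820
d13C = (0.917820 − 1) × 1000 = -82.180‰

-82.18‰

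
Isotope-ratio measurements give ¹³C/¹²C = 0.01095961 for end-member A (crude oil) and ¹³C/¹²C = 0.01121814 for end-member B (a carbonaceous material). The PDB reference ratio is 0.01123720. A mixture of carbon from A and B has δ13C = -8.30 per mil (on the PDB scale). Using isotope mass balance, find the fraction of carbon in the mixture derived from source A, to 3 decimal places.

0.287

δ_A = (0.01095961/0.01123720 − 1)×1000 = (0.975297 − 1)×1000 = -24.703 per mil
δ_B = (0.01121814/0.01123720 − 1)×1000 = (0.998304 − 1)×1000 = -1.696 per mil
f_A = (δ_mix − δ_B)/(δ_A − δ_B) = (-8.30 − (-1.696))/(-24.703 − (-1.696))
f_A = -6.604 / -23.007 = 0.2870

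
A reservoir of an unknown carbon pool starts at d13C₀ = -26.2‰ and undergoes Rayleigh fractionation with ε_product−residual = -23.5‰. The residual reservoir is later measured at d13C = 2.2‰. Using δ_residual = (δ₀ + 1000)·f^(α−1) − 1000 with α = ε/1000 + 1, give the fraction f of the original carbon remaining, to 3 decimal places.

0.294

α − 1 = ε/1000 = -0.0235
(δ_res + 1000)/(δ₀ + 1000) = (2.2 + 1000)/(-26.2 + 1000) = 1002.2/973.8 = 1.029164
f = 1.029164^(1/-0.0235) = exp(ln(1.029164)/-0.0235) = exp(0.02875/-0.0235)
f = exp(-1.2233) = 0.2943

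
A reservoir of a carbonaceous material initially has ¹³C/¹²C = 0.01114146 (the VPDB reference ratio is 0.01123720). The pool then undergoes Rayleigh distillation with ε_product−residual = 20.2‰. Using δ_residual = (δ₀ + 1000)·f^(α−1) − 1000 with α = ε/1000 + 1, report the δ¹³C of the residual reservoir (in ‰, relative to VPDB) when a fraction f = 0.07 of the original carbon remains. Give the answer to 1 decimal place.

δ₀ = (0.01114146/0.01123720 − 1)×1000 = (0.991480 − 1)×1000 = -8.520‰
α − 1 = ε/1000 = 0.0202
f^(α−1) = 0.07^(0.0202) = 0.947700
δ_res = (-8.520 + 1000) × 0.947700 − 1000 = 939.626 − 1000 = -60.37‰

-60.4‰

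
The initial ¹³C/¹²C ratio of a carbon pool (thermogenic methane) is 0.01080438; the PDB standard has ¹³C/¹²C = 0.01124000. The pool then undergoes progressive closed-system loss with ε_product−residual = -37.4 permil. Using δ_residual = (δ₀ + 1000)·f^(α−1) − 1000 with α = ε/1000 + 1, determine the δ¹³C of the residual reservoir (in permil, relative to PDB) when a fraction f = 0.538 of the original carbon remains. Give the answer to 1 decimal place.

-16.2 permil

δ₀ = (0.01080438/0.01124000 − 1)×1000 = (0.961244 − 1)×1000 = -38.756 permil
α − 1 = ε/1000 = -0.0374
f^(α−1) = 0.538^(-0.0374) = 1.023455
δ_res = (-38.756 + 1000) × 1.023455 − 1000 = 983.790 − 1000 = -16.21 permil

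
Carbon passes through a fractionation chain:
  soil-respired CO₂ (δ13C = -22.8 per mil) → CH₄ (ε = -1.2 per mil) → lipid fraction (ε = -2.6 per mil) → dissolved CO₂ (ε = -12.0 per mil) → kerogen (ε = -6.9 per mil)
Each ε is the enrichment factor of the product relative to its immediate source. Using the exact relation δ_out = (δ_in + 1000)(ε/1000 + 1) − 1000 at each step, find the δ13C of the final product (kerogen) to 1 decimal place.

-44.8 per mil

step 1: δ = (-22.80 + 1000)·(-1.2/1000 + 1) − 1000 = -23.97 per mil
step 2: δ = (-23.97 + 1000)·(-2.6/1000 + 1) − 1000 = -26.51 per mil
step 3: δ = (-26.51 + 1000)·(-12.0/1000 + 1) − 1000 = -38.19 per mil
step 4: δ = (-38.19 + 1000)·(-6.9/1000 + 1) − 1000 = -44.83 per mil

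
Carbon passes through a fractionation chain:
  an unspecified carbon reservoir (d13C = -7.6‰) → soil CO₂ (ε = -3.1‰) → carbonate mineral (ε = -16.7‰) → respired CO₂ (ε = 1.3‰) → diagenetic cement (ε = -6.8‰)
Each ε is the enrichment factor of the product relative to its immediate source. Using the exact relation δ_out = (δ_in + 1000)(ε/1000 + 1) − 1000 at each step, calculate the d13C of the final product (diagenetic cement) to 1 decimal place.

step 1: δ = (-7.60 + 1000)·(-3.1/1000 + 1) − 1000 = -10.68‰
step 2: δ = (-10.68 + 1000)·(-16.7/1000 + 1) − 1000 = -27.20‰
step 3: δ = (-27.20 + 1000)·(1.3/1000 + 1) − 1000 = -25.93‰
step 4: δ = (-25.93 + 1000)·(-6.8/1000 + 1) − 1000 = -32.56‰

-32.6‰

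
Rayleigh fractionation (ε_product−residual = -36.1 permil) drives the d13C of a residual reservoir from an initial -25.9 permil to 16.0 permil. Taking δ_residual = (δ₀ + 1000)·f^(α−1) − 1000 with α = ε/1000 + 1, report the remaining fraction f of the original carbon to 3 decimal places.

α − 1 = ε/1000 = -0.0361
(δ_res + 1000)/(δ₀ + 1000) = (16.0 + 1000)/(-25.9 + 1000) = 1016.0/974.1 = 1.043014
f = 1.043014^(1/-0.0361) = exp(ln(1.043014)/-0.0361) = exp(0.04211/-0.0361)
f = exp(-1.1666) = 0.3114

0.311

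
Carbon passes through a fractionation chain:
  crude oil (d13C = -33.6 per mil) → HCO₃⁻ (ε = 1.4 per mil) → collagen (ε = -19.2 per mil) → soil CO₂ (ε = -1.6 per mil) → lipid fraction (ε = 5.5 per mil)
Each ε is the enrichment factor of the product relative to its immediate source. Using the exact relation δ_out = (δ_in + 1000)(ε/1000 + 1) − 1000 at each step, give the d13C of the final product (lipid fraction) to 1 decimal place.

-47.1 per mil

step 1: δ = (-33.60 + 1000)·(1.4/1000 + 1) − 1000 = -32.25 per mil
step 2: δ = (-32.25 + 1000)·(-19.2/1000 + 1) − 1000 = -50.83 per mil
step 3: δ = (-50.83 + 1000)·(-1.6/1000 + 1) − 1000 = -52.35 per mil
step 4: δ = (-52.35 + 1000)·(5.5/1000 + 1) − 1000 = -47.13 per mil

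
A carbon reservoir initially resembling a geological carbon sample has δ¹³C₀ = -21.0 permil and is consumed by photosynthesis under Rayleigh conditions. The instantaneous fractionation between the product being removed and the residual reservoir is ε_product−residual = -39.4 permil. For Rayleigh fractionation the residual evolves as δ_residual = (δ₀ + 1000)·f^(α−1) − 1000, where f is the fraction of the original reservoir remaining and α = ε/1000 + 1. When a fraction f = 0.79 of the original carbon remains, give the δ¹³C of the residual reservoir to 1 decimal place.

Rayleigh residual: δ_res = (δ₀ + 1000)·f^(α−1) − 1000
α = ε/1000 + 1 = 0.96060, so α − 1 = -0.03940
f^(α−1) = 0.79^(-0.03940) = 1.009331
δ_res = (-21.0 + 1000) × 1.009331 − 1000 = 988.135 − 1000 = -11.87 permil

-11.9 permil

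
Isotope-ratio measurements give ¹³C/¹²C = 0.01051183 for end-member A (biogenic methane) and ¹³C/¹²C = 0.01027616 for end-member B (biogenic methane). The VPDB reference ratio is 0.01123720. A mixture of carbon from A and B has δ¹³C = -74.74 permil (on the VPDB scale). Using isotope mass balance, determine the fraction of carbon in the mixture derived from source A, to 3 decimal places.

0.514

δ_A = (0.01051183/0.01123720 − 1)×1000 = (0.935449 − 1)×1000 = -64.551 permil
δ_B = (0.01027616/0.01123720 − 1)×1000 = (0.914477 − 1)×1000 = -85.523 permil
f_A = (δ_mix − δ_B)/(δ_A − δ_B) = (-74.74 − (-85.523))/(-64.551 − (-85.523))
f_A = 10.783 / 20.972 = 0.5142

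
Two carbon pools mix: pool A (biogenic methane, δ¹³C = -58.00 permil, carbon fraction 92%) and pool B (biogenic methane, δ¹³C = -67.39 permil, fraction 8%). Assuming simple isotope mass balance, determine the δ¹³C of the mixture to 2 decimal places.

δ_mix = f_A·δ_A + f_B·δ_B
δ_mix = 0.92 × (-58.00) + 0.08 × (-67.39)
δ_mix = -53.360 + -5.391 = -58.751 permil

-58.75 permil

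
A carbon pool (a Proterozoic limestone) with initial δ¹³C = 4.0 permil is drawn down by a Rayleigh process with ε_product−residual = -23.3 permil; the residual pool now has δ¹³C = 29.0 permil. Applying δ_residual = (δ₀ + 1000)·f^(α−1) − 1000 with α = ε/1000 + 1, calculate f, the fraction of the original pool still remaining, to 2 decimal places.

0.35

α − 1 = ε/1000 = -0.0233
(δ_res + 1000)/(δ₀ + 1000) = (29.0 + 1000)/(4.0 + 1000) = 1029.0/1004.0 = 1.024900
f = 1.024900^(1/-0.0233) = exp(ln(1.024900)/-0.0233) = exp(0.02460/-0.0233)
f = exp(-1.0556) = 0.3480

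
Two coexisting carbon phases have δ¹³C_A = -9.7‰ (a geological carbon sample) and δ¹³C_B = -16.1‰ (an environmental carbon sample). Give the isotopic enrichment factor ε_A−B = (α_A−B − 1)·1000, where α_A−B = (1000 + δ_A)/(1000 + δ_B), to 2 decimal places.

α_A−B = (1000 + -9.7) / (1000 + -16.1) = 990.3 / 983.9 = 1.006505
ε_A−B = (1.006505 − 1) × 1000 = 6.505‰
(The approximation ε ≈ δ_A − δ_B would give 6.4‰.)

6.50‰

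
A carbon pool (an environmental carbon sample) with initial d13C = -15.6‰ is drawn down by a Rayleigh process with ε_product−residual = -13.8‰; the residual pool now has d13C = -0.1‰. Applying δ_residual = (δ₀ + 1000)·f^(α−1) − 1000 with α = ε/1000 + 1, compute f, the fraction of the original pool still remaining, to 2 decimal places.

α − 1 = ε/1000 = -0.0138
(δ_res + 1000)/(δ₀ + 1000) = (-0.1 + 1000)/(-15.6 + 1000) = 999.9/984.4 = 1.015746
f = 1.015746^(1/-0.0138) = exp(ln(1.015746)/-0.0138) = exp(0.01562/-0.0138)
f = exp(-1.1321) = 0.3224

0.32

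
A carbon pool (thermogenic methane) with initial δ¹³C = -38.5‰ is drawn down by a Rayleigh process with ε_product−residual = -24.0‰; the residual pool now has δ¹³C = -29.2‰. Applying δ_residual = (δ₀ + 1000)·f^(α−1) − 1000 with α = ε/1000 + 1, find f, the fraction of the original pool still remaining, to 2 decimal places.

0.67

α − 1 = ε/1000 = -0.0240
(δ_res + 1000)/(δ₀ + 1000) = (-29.2 + 1000)/(-38.5 + 1000) = 970.8/961.5 = 1.009672
f = 1.009672^(1/-0.0240) = exp(ln(1.009672)/-0.0240) = exp(0.00963/-0.0240)
f = exp(-0.4011) = 0.6696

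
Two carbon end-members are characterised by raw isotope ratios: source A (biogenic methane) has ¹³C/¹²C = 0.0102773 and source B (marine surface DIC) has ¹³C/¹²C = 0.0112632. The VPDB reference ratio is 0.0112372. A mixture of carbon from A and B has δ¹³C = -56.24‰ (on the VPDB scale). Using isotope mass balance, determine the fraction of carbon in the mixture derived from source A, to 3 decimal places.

0.667

δ_A = (0.0102773/0.0112372 − 1)×1000 = (0.914578 − 1)×1000 = -85.422‰
δ_B = (0.0112632/0.0112372 − 1)×1000 = (1.002314 − 1)×1000 = 2.314‰
f_A = (δ_mix − δ_B)/(δ_A − δ_B) = (-56.24 − (2.314))/(-85.422 − (2.314))
f_A = -58.554 / -87.735 = 0.6674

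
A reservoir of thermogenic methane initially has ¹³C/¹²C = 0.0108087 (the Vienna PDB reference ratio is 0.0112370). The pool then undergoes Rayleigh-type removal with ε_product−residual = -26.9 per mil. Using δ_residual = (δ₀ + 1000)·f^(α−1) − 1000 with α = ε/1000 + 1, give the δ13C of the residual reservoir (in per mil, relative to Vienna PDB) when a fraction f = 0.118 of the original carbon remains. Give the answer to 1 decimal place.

δ₀ = (0.0108087/0.0112370 − 1)×1000 = (0.961885 − 1)×1000 = -38.115 per mil
α − 1 = ε/1000 = -0.0269
f^(α−1) = 0.118^(-0.0269) = 1.059172
δ_res = (-38.115 + 1000) × 1.059172 − 1000 = 1018.801 − 1000 = 18.80 per mil

18.8 per mil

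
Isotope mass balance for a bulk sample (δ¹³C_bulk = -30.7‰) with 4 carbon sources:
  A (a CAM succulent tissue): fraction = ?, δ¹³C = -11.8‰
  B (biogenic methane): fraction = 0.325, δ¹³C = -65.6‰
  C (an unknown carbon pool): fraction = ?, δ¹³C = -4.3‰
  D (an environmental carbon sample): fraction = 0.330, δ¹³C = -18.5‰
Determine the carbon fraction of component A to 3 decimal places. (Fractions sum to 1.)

0.239

Let f_A and f_C be the unknown fractions; fractions sum to 1 so f_A + f_C = 0.345.
Mass balance: Σ fᵢ·δᵢ = δ_bulk ⇒ f_A·(-11.8) + f_C·(-4.3) = -30.7 − (-27.425) = -3.275
Substitute f_C = 0.345 − f_A:
f_A·(-11.8 − -4.3) = -3.275 − 0.345×(-4.3) = -1.791
f_A = -1.791 / -7.5 = 0.2389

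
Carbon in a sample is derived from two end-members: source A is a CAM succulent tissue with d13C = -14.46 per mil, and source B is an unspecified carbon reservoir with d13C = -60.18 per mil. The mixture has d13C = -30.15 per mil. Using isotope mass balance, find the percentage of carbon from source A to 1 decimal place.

δ_mix = f_A·δ_A + (1 − f_A)·δ_B  ⇒  f_A = (δ_mix − δ_B)/(δ_A − δ_B)
f_A = (-30.15 − (-60.18)) / (-14.46 − (-60.18))
f_A = 30.03 / 45.72 = 0.6568

65.7%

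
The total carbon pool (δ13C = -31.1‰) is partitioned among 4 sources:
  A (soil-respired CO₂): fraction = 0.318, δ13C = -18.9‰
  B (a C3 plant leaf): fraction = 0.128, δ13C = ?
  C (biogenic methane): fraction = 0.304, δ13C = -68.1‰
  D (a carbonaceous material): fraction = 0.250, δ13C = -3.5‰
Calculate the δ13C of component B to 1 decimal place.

Isotope mass balance: δ_bulk = Σ fᵢ·δᵢ.
-31.1 = 0.318×(-18.9) + 0.128×δ_B + 0.304×(-68.1) + 0.250×(-3.5)
0.128·δ_B = -31.1 − (-27.588) = -3.512
δ_B = -3.512 / 0.128 = -27.44‰

-27.4‰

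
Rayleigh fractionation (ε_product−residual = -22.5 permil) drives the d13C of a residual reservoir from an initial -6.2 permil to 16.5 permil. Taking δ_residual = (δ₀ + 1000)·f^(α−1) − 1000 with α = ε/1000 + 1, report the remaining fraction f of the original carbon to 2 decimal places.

0.37

α − 1 = ε/1000 = -0.0225
(δ_res + 1000)/(δ₀ + 1000) = (16.5 + 1000)/(-6.2 + 1000) = 1016.5/993.8 = 1.022842
f = 1.022842^(1/-0.0225) = exp(ln(1.022842)/-0.0225) = exp(0.02258/-0.0225)
f = exp(-1.0038) = 0.3665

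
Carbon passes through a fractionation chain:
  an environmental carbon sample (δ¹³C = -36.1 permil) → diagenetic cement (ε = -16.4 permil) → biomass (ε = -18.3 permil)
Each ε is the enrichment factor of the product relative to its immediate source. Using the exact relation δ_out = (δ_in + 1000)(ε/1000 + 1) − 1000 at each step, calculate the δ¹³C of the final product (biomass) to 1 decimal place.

-69.3 permil

step 1: δ = (-36.10 + 1000)·(-16.4/1000 + 1) − 1000 = -51.91 permil
step 2: δ = (-51.91 + 1000)·(-18.3/1000 + 1) − 1000 = -69.26 permil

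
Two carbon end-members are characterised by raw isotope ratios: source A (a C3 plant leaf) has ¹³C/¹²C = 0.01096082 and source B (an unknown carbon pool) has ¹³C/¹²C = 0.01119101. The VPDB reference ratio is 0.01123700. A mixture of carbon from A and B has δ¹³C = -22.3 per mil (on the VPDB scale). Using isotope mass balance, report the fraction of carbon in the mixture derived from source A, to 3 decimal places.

0.889

δ_A = (0.01096082/0.01123700 − 1)×1000 = (0.975422 − 1)×1000 = -24.578 per mil
δ_B = (0.01119101/0.01123700 − 1)×1000 = (0.995907 − 1)×1000 = -4.093 per mil
f_A = (δ_mix − δ_B)/(δ_A − δ_B) = (-22.3 − (-4.093))/(-24.578 − (-4.093))
f_A = -18.207 / -20.485 = 0.8888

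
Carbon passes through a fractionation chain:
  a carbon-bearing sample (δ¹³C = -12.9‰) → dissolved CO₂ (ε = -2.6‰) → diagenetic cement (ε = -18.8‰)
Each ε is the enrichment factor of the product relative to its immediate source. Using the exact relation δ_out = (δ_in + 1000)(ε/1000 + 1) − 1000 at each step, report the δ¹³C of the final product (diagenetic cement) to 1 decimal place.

-34.0‰

step 1: δ = (-12.90 + 1000)·(-2.6/1000 + 1) − 1000 = -15.47‰
step 2: δ = (-15.47 + 1000)·(-18.8/1000 + 1) − 1000 = -33.98‰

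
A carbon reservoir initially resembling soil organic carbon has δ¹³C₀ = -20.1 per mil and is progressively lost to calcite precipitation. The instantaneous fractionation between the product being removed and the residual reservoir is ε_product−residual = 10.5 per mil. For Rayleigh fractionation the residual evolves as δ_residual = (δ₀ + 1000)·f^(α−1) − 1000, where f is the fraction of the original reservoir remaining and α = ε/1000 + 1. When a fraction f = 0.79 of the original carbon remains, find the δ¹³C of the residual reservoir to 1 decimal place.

-22.5 per mil

Rayleigh residual: δ_res = (δ₀ + 1000)·f^(α−1) − 1000
α = ε/1000 + 1 = 1.01050, so α − 1 = 0.01050
f^(α−1) = 0.79^(0.01050) = 0.997528
δ_res = (-20.1 + 1000) × 0.997528 − 1000 = 977.478 − 1000 = -22.52 per mil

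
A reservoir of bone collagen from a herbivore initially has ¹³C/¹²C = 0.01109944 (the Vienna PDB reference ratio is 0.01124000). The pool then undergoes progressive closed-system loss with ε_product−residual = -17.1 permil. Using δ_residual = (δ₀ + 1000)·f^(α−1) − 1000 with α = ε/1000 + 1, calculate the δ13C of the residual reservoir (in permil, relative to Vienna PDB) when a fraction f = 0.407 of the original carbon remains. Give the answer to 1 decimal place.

2.8 permil

δ₀ = (0.01109944/0.01124000 − 1)×1000 = (0.987495 − 1)×1000 = -12.505 permil
α − 1 = ε/1000 = -0.0171
f^(α−1) = 0.407^(-0.0171) = 1.015491
δ_res = (-12.505 + 1000) × 1.015491 − 1000 = 1002.792 − 1000 = 2.79 permil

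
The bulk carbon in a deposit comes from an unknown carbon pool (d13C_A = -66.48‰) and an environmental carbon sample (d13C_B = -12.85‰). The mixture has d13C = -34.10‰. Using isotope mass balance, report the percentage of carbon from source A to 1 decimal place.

δ_mix = f_A·δ_A + (1 − f_A)·δ_B  ⇒  f_A = (δ_mix − δ_B)/(δ_A − δ_B)
f_A = (-34.10 − (-12.85)) / (-66.48 − (-12.85))
f_A = -21.25 / -53.63 = 0.3962

39.6%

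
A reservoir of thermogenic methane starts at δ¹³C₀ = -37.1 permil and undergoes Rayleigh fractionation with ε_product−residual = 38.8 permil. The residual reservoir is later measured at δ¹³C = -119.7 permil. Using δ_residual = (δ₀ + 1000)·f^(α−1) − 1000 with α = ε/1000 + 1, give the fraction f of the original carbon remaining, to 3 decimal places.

0.099

α − 1 = ε/1000 = 0.0388
(δ_res + 1000)/(δ₀ + 1000) = (-119.7 + 1000)/(-37.1 + 1000) = 880.3/962.9 = 0.914217
f = 0.914217^(1/0.0388) = exp(ln(0.914217)/0.0388) = exp(-0.08969/0.0388)
f = exp(-2.3115) = 0.0991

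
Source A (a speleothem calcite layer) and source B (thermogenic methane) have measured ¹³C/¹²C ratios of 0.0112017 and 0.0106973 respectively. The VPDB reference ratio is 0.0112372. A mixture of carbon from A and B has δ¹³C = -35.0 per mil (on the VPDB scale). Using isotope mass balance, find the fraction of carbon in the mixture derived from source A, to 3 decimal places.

0.291

δ_A = (0.0112017/0.0112372 − 1)×1000 = (0.996841 − 1)×1000 = -3.159 per mil
δ_B = (0.0106973/0.0112372 − 1)×1000 = (0.951954 − 1)×1000 = -48.046 per mil
f_A = (δ_mix − δ_B)/(δ_A − δ_B) = (-35.0 − (-48.046))/(-3.159 − (-48.046))
f_A = 13.046 / 44.887 = 0.2906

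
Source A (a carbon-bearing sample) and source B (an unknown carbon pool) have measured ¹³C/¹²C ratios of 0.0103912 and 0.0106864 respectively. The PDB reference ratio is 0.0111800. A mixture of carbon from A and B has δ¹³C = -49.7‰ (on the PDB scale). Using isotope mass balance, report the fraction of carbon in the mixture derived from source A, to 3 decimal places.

δ_A = (0.0103912/0.0111800 − 1)×1000 = (0.929445 − 1)×1000 = -70.555‰
δ_B = (0.0106864/0.0111800 − 1)×1000 = (0.955850 − 1)×1000 = -44.150‰
f_A = (δ_mix − δ_B)/(δ_A − δ_B) = (-49.7 − (-44.150))/(-70.555 − (-44.150))
f_A = -5.550 / -26.404 = 0.2102

0.210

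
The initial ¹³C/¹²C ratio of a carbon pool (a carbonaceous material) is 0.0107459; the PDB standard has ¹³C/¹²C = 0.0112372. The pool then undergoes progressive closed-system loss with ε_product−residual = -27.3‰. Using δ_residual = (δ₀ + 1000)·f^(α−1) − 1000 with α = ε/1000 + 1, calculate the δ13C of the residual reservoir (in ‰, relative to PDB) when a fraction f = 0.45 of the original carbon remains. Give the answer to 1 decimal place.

-22.6‰

δ₀ = (0.0107459/0.0112372 − 1)×1000 = (0.956279 − 1)×1000 = -43.721‰
α − 1 = ε/1000 = -0.0273
f^(α−1) = 0.45^(-0.0273) = 1.022039
δ_res = (-43.721 + 1000) × 1.022039 − 1000 = 977.354 − 1000 = -22.65‰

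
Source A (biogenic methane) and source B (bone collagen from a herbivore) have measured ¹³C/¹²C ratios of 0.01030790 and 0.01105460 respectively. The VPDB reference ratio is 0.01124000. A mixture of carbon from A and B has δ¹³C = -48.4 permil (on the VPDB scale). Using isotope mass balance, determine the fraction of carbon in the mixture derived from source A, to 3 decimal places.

0.480

δ_A = (0.01030790/0.01124000 − 1)×1000 = (0.917073 − 1)×1000 = -82.927 permil
δ_B = (0.01105460/0.01124000 − 1)×1000 = (0.983505 − 1)×1000 = -16.495 permil
f_A = (δ_mix − δ_B)/(δ_A − δ_B) = (-48.4 − (-16.495))/(-82.927 − (-16.495))
f_A = -31.905 / -66.432 = 0.4803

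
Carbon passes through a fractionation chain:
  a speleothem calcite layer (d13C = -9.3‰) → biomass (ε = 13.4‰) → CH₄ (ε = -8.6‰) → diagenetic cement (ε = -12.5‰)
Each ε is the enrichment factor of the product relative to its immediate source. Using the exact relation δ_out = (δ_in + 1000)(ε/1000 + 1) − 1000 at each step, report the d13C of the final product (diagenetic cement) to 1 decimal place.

step 1: δ = (-9.30 + 1000)·(13.4/1000 + 1) − 1000 = 3.98‰
step 2: δ = (3.98 + 1000)·(-8.6/1000 + 1) − 1000 = -4.66‰
step 3: δ = (-4.66 + 1000)·(-12.5/1000 + 1) − 1000 = -17.10‰

-17.1‰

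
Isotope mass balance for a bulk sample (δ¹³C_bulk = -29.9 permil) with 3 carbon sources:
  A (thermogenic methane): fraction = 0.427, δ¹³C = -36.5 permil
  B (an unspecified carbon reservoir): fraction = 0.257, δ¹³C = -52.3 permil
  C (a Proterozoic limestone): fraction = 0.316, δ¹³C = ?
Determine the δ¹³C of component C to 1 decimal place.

-2.8 permil

Isotope mass balance: δ_bulk = Σ fᵢ·δᵢ.
-29.9 = 0.427×(-36.5) + 0.257×(-52.3) + 0.316×δ_C
0.316·δ_C = -29.9 − (-29.027) = -0.873
δ_C = -0.873 / 0.316 = -2.76 permil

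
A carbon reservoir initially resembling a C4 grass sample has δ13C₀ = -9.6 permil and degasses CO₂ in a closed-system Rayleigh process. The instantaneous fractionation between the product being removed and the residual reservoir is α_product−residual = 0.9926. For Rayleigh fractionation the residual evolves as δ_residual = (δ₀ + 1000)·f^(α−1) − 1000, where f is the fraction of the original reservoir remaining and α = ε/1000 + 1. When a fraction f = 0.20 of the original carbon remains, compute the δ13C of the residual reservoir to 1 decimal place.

2.3 permil

Rayleigh residual: δ_res = (δ₀ + 1000)·f^(α−1) − 1000
α − 1 = -0.00740
f^(α−1) = 0.20^(-0.00740) = 1.011981
δ_res = (-9.6 + 1000) × 1.011981 − 1000 = 1002.266 − 1000 = 2.27 permil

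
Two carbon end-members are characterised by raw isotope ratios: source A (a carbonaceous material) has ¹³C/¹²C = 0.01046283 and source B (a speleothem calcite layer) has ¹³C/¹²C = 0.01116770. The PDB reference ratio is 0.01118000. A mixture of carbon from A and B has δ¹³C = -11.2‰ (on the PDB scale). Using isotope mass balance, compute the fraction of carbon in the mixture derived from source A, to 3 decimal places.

δ_A = (0.01046283/0.01118000 − 1)×1000 = (0.935852 − 1)×1000 = -64.148‰
δ_B = (0.01116770/0.01118000 − 1)×1000 = (0.998900 − 1)×1000 = -1.100‰
f_A = (δ_mix − δ_B)/(δ_A − δ_B) = (-11.2 − (-1.100))/(-64.148 − (-1.100))
f_A = -10.100 / -63.047 = 0.1602

0.160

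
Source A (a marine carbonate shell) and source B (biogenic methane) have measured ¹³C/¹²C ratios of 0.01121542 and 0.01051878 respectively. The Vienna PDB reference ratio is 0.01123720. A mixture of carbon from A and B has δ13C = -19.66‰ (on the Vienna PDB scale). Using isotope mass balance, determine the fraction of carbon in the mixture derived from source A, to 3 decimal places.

δ_A = (0.01121542/0.01123720 − 1)×1000 = (0.998062 − 1)×1000 = -1.938‰
δ_B = (0.01051878/0.01123720 − 1)×1000 = (0.936068 − 1)×1000 = -63.932‰
f_A = (δ_mix − δ_B)/(δ_A − δ_B) = (-19.66 − (-63.932))/(-1.938 − (-63.932))
f_A = 44.272 / 61.994 = 0.7141

0.714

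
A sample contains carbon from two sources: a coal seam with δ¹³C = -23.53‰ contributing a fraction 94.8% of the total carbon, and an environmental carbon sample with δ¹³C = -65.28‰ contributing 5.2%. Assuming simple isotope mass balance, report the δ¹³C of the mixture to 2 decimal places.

-25.70‰

δ_mix = f_A·δ_A + f_B·δ_B
δ_mix = 0.948 × (-23.53) + 0.052 × (-65.28)
δ_mix = -22.306 + -3.395 = -25.701‰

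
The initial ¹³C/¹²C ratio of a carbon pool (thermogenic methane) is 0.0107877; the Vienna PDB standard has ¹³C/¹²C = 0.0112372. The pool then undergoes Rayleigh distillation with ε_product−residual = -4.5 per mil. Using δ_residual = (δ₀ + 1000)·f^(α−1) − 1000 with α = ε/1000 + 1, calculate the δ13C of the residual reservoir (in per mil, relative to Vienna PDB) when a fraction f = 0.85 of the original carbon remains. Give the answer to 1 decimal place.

-39.3 per mil

δ₀ = (0.0107877/0.0112372 − 1)×1000 = (0.959999 − 1)×1000 = -40.001 per mil
α − 1 = ε/1000 = -0.0045
f^(α−1) = 0.85^(-0.0045) = 1.000732
δ_res = (-40.001 + 1000) × 1.000732 − 1000 = 960.701 − 1000 = -39.30 per mil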